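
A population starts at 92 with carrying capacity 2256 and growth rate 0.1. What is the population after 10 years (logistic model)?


(K - N0)/N0 = (2256 - 92)/92 = 2164/92 = 23.5217
r*t = 0.1 * 10 = 1; exp(-1) = 0.367879
23.5217 * 0.367879 = 8.65314
1 + 8.65314 = 9.65314
N = 2256 / 9.65314 = 233.706 ≈ 234

234


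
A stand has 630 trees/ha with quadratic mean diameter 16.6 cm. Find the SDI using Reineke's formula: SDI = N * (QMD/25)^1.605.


QMD/25 = 16.6/25 = 0.664
(0.664)^1.605 = exp(1.605 * ln(0.664)) = exp(1.605 * (-0.409473)) = exp(-0.657204) = 0.518298
SDI = 630 * 0.518298 = 326.528 ≈ 327

327


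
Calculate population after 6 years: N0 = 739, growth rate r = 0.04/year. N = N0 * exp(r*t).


r*t = 0.04 * 6 = 0.24
exp(0.24) = 1.27125
N = 739 * 1.27125 = 939.454 ≈ 939

939


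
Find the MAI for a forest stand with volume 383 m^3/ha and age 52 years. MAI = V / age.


MAI = 383 / 52 = 7.3654 ≈ 7.37 m^3/ha/yr

7.37 m^3/ha/yr


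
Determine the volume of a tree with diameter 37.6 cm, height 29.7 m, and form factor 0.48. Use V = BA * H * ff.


(D/200)^2 = (37.6/200)^2 = 0.188^2 = 0.035344
BA = 3.141593 * 0.035344 = 0.111036 m^2
V = 0.111036 * 29.7 * 0.48 = 1.58293 ≈ 1.583 m^3

1.583 m^3


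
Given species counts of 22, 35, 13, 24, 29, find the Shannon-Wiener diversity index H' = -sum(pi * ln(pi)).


Total N = 22 + 35 + 13 + 24 + 29 = 123
Per-species terms:
  p = 22/123 = 0.178862; ln(p) = -1.721141; p*ln(p) = 0.178862 * (-1.721141) = -0.307847
  p = 35/123 = 0.284553; ln(p) = -1.256836; p*ln(p) = 0.284553 * (-1.256836) = -0.357636
  p = 13/123 = 0.105691; ln(p) = -2.247236; p*ln(p) = 0.105691 * (-2.247236) = -0.237513
  p = 24/123 = 0.195122; ln(p) = -1.634130; p*ln(p) = 0.195122 * (-1.634130) = -0.318855
  p = 29/123 = 0.235772; ln(p) = -1.444890; p*ln(p) = 0.235772 * (-1.444890) = -0.340665
sum(p*ln(p)) = (-0.307847) + (-0.357636) + (-0.237513) + (-0.318855) + (-0.340665) = -1.562516
H' = -(-1.562516) = 1.562516 ≈ 1.5625

1.5625


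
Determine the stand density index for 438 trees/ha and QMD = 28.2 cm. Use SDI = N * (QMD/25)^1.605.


QMD/25 = 28.2/25 = 1.128
(1.128)^1.605 = exp(1.605 * ln(1.128)) = exp(1.605 * 0.120446) = exp(0.193316) = 1.21327
SDI = 438 * 1.21327 = 531.412 ≈ 531

531


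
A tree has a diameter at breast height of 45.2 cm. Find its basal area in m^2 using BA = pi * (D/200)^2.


D/200 = 45.2/200 = 0.226 m
(D/200)^2 = 0.226^2 = 0.051076
BA = 3.141593 * 0.051076 = 0.160460 ≈ 0.1605 m^2

0.1605 m^2


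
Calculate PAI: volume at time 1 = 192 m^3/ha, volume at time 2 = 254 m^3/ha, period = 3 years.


PAI = (V2 - V1) / period = (254 - 192) / 3 = 62 / 3 = 20.6667 ≈ 20.67 m^3/ha/yr

20.67 m^3/ha/yr


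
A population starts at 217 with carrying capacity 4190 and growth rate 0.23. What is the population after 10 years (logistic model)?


(K - N0)/N0 = (4190 - 217)/217 = 3973/217 = 18.3088
r*t = 0.23 * 10 = 2.3; exp(-2.3) = 0.100259
18.3088 * 0.100259 = 1.83562
1 + 1.83562 = 2.83562
N = 4190 / 2.83562 = 1477.63 ≈ 1478

1478


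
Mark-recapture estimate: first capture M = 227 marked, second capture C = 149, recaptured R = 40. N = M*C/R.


N = M * C / R = 227 * 149 / 40 = 33823 / 40 = 845.58 ≈ 846

846 individuals


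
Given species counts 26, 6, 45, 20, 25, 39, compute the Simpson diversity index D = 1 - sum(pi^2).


Total N = 26 + 6 + 45 + 20 + 25 + 39 = 161
Per-species terms:
  p = 26/161 = 0.161491; p^2 = 0.161491^2 = 0.026079
  p = 6/161 = 0.037267; p^2 = 0.037267^2 = 0.001389
  p = 45/161 = 0.279503; p^2 = 0.279503^2 = 0.078122
  p = 20/161 = 0.124224; p^2 = 0.124224^2 = 0.015432
  p = 25/161 = 0.155280; p^2 = 0.155280^2 = 0.024112
  p = 39/161 = 0.242236; p^2 = 0.242236^2 = 0.058678
sum(p^2) = 0.026079 + 0.001389 + 0.078122 + 0.015432 + 0.024112 + 0.058678 = 0.203812
D = 1 - 0.203812 = 0.796188 ≈ 0.7962

0.7962


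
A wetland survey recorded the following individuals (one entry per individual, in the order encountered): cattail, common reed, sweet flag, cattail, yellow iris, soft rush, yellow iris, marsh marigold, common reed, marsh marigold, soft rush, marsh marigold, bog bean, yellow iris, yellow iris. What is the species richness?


Total individuals logged = 15
Distinct species (count of individuals): cattail (2), common reed (2), sweet flag (1), yellow iris (4), soft rush (2), marsh marigold (3), bog bean (1)
Species richness = number of distinct species = 7

7


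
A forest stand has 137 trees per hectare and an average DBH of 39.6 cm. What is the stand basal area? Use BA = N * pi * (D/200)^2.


(D/200)^2 = (39.6/200)^2 = 0.198^2 = 0.039204
Individual BA = 3.141593 * 0.039204 = 0.123163 m^2
Stand BA = 137 * 0.123163 = 16.8733 ≈ 16.87 m^2/ha

16.87 m^2/ha


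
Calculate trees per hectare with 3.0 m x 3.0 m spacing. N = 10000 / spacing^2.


N = 10000 / 3.0^2 = 10000 / 9 = 1111.11 ≈ 1111 trees/ha

1111 trees/ha


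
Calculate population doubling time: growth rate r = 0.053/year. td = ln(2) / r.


td = ln(2) / 0.053 = 0.693147 / 0.053 = 13.0782 ≈ 13.1 years

13.1 years


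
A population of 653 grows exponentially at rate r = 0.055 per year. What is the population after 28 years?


r*t = 0.055 * 28 = 1.54
exp(1.54) = 4.66459
N = 653 * 4.66459 = 3045.98 ≈ 3046

3046


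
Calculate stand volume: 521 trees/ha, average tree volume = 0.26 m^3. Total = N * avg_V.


V_stand = 521 * 0.26 = 135.46 ≈ 135.5 m^3/ha

135.5 m^3/ha


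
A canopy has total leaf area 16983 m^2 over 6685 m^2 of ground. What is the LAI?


LAI = 16983 / 6685 = 2.5405 ≈ 2.54

2.54


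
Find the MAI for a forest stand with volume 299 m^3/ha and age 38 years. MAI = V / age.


MAI = 299 / 38 = 7.8684 ≈ 7.87 m^3/ha/yr

7.87 m^3/ha/yr


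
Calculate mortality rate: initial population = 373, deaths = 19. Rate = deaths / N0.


Mortality rate = 19 / 373 = 0.050938 ≈ 0.0509

0.0509


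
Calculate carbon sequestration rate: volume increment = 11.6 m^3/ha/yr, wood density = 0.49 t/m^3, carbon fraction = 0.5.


C = 11.6 * 0.49 * 0.5 = 2.842 ≈ 2.84 t C/ha/yr

2.84 t C/ha/yr


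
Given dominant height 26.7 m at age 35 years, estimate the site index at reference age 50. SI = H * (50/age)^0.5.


50/35 = 1.42857
(1.42857)^0.5 = 1.19523
SI = 26.7 * 1.19523 = 31.9126 ≈ 31.9 m

31.9 m


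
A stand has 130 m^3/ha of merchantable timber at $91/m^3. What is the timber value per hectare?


Value = 130 * 91 = $11830/ha

$11830/ha


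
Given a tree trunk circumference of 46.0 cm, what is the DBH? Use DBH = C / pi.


DBH = C / pi = 46.0 / 3.141593 = 14.6423 ≈ 14.64 cm

14.64 cm


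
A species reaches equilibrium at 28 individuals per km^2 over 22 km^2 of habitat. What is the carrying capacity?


K = 28 * 22 = 616 individuals

616 individuals


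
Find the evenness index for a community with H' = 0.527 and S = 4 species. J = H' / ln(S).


ln(4) = 1.38629
J = H' / ln(S) = 0.527 / 1.38629 = 0.380151 ≈ 0.3802

0.3802


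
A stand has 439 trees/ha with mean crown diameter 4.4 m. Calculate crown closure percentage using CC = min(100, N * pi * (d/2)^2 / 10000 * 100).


(d/2)^2 = (4.4/2)^2 = 2.2^2 = 4.84
Crown area = 3.141593 * 4.84 = 15.2053 m^2
N * area / 10000 * 100 = 439 * 15.2053 / 10000 * 100 = 66.7513
CC = min(100, 66.7513) = 66.7513 ≈ 66.8%

66.8%


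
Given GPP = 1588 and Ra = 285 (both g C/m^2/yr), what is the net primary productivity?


NPP = GPP - Ra = 1588 - 285 = 1303 g C/m^2/yr

1303 g C/m^2/yr


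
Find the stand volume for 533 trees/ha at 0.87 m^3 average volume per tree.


V_stand = 533 * 0.87 = 463.71 ≈ 463.7 m^3/ha

463.7 m^3/ha


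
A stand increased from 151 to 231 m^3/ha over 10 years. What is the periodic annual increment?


PAI = (V2 - V1) / period = (231 - 151) / 10 = 80 / 10 = 8.00 m^3/ha/yr

8.00 m^3/ha/yr


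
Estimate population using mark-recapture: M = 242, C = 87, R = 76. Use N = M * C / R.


N = M * C / R = 242 * 87 / 76 = 21054 / 76 = 277.03 ≈ 277

277 individuals


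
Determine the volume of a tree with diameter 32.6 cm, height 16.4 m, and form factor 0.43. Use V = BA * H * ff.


(D/200)^2 = (32.6/200)^2 = 0.163^2 = 0.026569
BA = 3.141593 * 0.026569 = 0.0834690 m^2
V = 0.0834690 * 16.4 * 0.43 = 0.588623 ≈ 0.589 m^3

0.589 m^3


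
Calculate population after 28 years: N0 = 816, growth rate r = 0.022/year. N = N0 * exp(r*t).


r*t = 0.022 * 28 = 0.616
exp(0.616) = 1.85151
N = 816 * 1.85151 = 1510.83 ≈ 1511

1511


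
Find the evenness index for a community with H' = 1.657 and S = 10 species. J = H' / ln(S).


ln(10) = 2.30259
J = H' / ln(S) = 1.657 / 2.30259 = 0.719624 ≈ 0.7196

0.7196


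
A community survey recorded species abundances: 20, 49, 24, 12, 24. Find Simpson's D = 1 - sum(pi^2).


Total N = 20 + 49 + 24 + 12 + 24 = 129
Per-species terms:
  p = 20/129 = 0.155039; p^2 = 0.155039^2 = 0.024037
  p = 49/129 = 0.379845; p^2 = 0.379845^2 = 0.144282
  p = 24/129 = 0.186047; p^2 = 0.186047^2 = 0.034613
  p = 12/129 = 0.093023; p^2 = 0.093023^2 = 0.008653
  p = 24/129 = 0.186047; p^2 = 0.186047^2 = 0.034613
sum(p^2) = 0.024037 + 0.144282 + 0.034613 + 0.008653 + 0.034613 = 0.246198
D = 1 - 0.246198 = 0.753802 ≈ 0.7538

0.7538


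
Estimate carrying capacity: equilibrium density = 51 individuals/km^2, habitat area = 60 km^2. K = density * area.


K = 51 * 60 = 3060 individuals

3060 individuals


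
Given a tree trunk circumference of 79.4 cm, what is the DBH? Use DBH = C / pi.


DBH = C / pi = 79.4 / 3.141593 = 25.2738 ≈ 25.27 cm

25.27 cm


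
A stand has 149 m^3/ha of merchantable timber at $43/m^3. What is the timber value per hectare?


Value = 149 * 43 = $6407/ha

$6407/ha


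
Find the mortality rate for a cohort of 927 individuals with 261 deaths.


Mortality rate = 261 / 927 = 0.281553 ≈ 0.2816

0.2816


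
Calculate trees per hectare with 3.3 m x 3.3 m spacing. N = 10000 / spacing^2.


N = 10000 / 3.3^2 = 10000 / 10.89 = 918.274 ≈ 918 trees/ha

918 trees/ha


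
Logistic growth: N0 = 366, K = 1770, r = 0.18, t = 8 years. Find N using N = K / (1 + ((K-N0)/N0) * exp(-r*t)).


(K - N0)/N0 = (1770 - 366)/366 = 1404/366 = 3.83607
r*t = 0.18 * 8 = 1.44; exp(-1.44) = 0.236928
3.83607 * 0.236928 = 0.908872
1 + 0.908872 = 1.90887
N = 1770 / 1.90887 = 927.250 ≈ 927

927


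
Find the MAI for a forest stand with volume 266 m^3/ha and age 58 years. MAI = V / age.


MAI = 266 / 58 = 4.5862 ≈ 4.59 m^3/ha/yr

4.59 m^3/ha/yr


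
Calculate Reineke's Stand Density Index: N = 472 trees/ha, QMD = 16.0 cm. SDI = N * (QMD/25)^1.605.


QMD/25 = 16.0/25 = 0.64
(0.64)^1.605 = exp(1.605 * ln(0.64)) = exp(1.605 * (-0.446287)) = exp(-0.716291) = 0.488561
SDI = 472 * 0.488561 = 230.601 ≈ 231

231


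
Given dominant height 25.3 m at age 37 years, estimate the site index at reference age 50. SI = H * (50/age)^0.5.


50/37 = 1.35135
(1.35135)^0.5 = 1.16248
SI = 25.3 * 1.16248 = 29.4107 ≈ 29.4 m

29.4 m


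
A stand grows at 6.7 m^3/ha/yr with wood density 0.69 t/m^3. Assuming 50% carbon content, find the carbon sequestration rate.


C = 6.7 * 0.69 * 0.5 = 2.3115 ≈ 2.31 t C/ha/yr

2.31 t C/ha/yr


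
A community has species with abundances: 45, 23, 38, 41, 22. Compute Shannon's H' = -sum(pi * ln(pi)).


Total N = 45 + 23 + 38 + 41 + 22 = 169
Per-species terms:
  p = 45/169 = 0.266272; ln(p) = -1.323237; p*ln(p) = 0.266272 * (-1.323237) = -0.352341
  p = 23/169 = 0.136095; ln(p) = -1.994402; p*ln(p) = 0.136095 * (-1.994402) = -0.271428
  p = 38/169 = 0.224852; ln(p) = -1.492313; p*ln(p) = 0.224852 * (-1.492313) = -0.335550
  p = 41/169 = 0.242604; ln(p) = -1.416325; p*ln(p) = 0.242604 * (-1.416325) = -0.343606
  p = 22/169 = 0.130178; ln(p) = -2.038853; p*ln(p) = 0.130178 * (-2.038853) = -0.265414
sum(p*ln(p)) = (-0.352341) + (-0.271428) + (-0.335550) + (-0.343606) + (-0.265414) = -1.568339
H' = -(-1.568339) = 1.568339 ≈ 1.5683

1.5683


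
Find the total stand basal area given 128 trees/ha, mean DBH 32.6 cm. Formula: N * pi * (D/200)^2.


(D/200)^2 = (32.6/200)^2 = 0.163^2 = 0.026569
Individual BA = 3.141593 * 0.026569 = 0.0834690 m^2
Stand BA = 128 * 0.0834690 = 10.6840 ≈ 10.68 m^2/ha

10.68 m^2/ha


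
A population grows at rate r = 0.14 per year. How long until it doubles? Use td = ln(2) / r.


td = ln(2) / 0.14 = 0.693147 / 0.14 = 4.95105 ≈ 5.0 years

5.0 years


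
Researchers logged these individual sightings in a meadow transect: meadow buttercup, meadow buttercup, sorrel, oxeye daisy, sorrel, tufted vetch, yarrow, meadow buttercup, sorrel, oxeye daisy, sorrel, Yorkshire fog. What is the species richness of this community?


Total individuals logged = 12
Distinct species (count of individuals): meadow buttercup (3), sorrel (4), oxeye daisy (2), tufted vetch (1), yarrow (1), Yorkshire fog (1)
Species richness = number of distinct species = 6

6


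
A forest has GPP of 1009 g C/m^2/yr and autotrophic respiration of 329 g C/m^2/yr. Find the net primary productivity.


NPP = GPP - Ra = 1009 - 329 = 680 g C/m^2/yr

680 g C/m^2/yr


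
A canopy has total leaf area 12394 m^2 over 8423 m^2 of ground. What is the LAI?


LAI = 12394 / 8423 = 1.4714 ≈ 1.47

1.47


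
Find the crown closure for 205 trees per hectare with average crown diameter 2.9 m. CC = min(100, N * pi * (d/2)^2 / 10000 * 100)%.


(d/2)^2 = (2.9/2)^2 = 1.45^2 = 2.1025
Crown area = 3.141593 * 2.1025 = 6.60520 m^2
N * area / 10000 * 100 = 205 * 6.60520 / 10000 * 100 = 13.5407
CC = min(100, 13.5407) = 13.5407 ≈ 13.5%

13.5%


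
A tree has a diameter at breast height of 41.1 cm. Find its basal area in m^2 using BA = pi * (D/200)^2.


D/200 = 41.1/200 = 0.2055 m
(D/200)^2 = 0.2055^2 = 0.04223025
BA = 3.141593 * 0.04223025 = 0.132670 ≈ 0.1327 m^2

0.1327 m^2


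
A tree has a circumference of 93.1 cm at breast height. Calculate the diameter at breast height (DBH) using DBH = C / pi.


DBH = C / pi = 93.1 / 3.141593 = 29.6346 ≈ 29.63 cm

29.63 cm


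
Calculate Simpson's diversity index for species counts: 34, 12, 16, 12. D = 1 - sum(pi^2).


Total N = 34 + 12 + 16 + 12 = 74
Per-species terms:
  p = 34/74 = 0.459459; p^2 = 0.459459^2 = 0.211103
  p = 12/74 = 0.162162; p^2 = 0.162162^2 = 0.026297
  p = 16/74 = 0.216216; p^2 = 0.216216^2 = 0.046749
  p = 12/74 = 0.162162; p^2 = 0.162162^2 = 0.026297
sum(p^2) = 0.211103 + 0.026297 + 0.046749 + 0.026297 = 0.310446
D = 1 - 0.310446 = 0.689554 ≈ 0.6896

0.6896


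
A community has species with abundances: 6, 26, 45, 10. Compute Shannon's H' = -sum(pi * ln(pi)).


Total N = 6 + 26 + 45 + 10 = 87
Per-species terms:
  p = 6/87 = 0.068966; ln(p) = -2.674142; p*ln(p) = 0.068966 * (-2.674142) = -0.184425
  p = 26/87 = 0.298851; ln(p) = -1.207810; p*ln(p) = 0.298851 * (-1.207810) = -0.360955
  p = 45/87 = 0.517241; ln(p) = -0.659246; p*ln(p) = 0.517241 * (-0.659246) = -0.340989
  p = 10/87 = 0.114943; ln(p) = -2.163319; p*ln(p) = 0.114943 * (-2.163319) = -0.248658
sum(p*ln(p)) = (-0.184425) + (-0.360955) + (-0.340989) + (-0.248658) = -1.135027
H' = -(-1.135027) = 1.135027 ≈ 1.1350

1.1350


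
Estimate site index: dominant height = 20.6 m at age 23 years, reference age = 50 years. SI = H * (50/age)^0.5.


50/23 = 2.17391
(2.17391)^0.5 = 1.47442
SI = 20.6 * 1.47442 = 30.3731 ≈ 30.4 m

30.4 m


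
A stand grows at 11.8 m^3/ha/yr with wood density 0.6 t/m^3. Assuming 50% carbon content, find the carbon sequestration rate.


C = 11.8 * 0.6 * 0.5 = 3.54 t C/ha/yr

3.54 t C/ha/yr


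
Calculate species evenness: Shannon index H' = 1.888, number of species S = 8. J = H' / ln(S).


ln(8) = 2.07944
J = H' / ln(S) = 1.888 / 2.07944 = 0.907937 ≈ 0.9079

0.9079


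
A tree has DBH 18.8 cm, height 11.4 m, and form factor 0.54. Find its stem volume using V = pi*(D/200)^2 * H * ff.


(D/200)^2 = (18.8/200)^2 = 0.094^2 = 0.008836
BA = 3.141593 * 0.008836 = 0.0277591 m^2
V = 0.0277591 * 11.4 * 0.54 = 0.170885 ≈ 0.171 m^3

0.171 m^3


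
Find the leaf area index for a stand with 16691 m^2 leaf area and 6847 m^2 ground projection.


LAI = 16691 / 6847 = 2.4377 ≈ 2.44

2.44


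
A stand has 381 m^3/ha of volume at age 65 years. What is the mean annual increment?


MAI = 381 / 65 = 5.8615 ≈ 5.86 m^3/ha/yr

5.86 m^3/ha/yr


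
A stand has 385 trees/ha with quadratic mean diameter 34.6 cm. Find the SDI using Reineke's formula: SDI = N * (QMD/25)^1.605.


QMD/25 = 34.6/25 = 1.384
(1.384)^1.605 = exp(1.605 * ln(1.384)) = exp(1.605 * 0.324978) = exp(0.521590) = 1.68470
SDI = 385 * 1.68470 = 648.610 ≈ 649

649


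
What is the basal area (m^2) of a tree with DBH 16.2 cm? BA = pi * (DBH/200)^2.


D/200 = 16.2/200 = 0.081 m
(D/200)^2 = 0.081^2 = 0.006561
BA = 3.141593 * 0.006561 = 0.0206120 ≈ 0.0206 m^2

0.0206 m^2


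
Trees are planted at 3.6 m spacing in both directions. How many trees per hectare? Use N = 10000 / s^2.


N = 10000 / 3.6^2 = 10000 / 12.96 = 771.605 ≈ 772 trees/ha

772 trees/ha


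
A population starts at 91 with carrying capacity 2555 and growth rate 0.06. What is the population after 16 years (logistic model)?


(K - N0)/N0 = (2555 - 91)/91 = 2464/91 = 27.0769
r*t = 0.06 * 16 = 0.96; exp(-0.96) = 0.382893
27.0769 * 0.382893 = 10.3676
1 + 10.3676 = 11.3676
N = 2555 / 11.3676 = 224.762 ≈ 225

225


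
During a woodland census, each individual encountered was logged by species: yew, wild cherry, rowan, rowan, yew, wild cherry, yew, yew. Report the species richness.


Total individuals logged = 8
Distinct species (count of individuals): yew (4), wild cherry (2), rowan (2)
Species richness = number of distinct species = 3

3


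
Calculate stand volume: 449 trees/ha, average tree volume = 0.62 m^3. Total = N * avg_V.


V_stand = 449 * 0.62 = 278.38 ≈ 278.4 m^3/ha

278.4 m^3/ha


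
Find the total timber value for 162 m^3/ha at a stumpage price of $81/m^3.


Value = 162 * 81 = $13122/ha

$13122/ha


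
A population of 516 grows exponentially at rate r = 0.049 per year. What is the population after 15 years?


r*t = 0.049 * 15 = 0.735
exp(0.735) = 2.08548
N = 516 * 2.08548 = 1076.11 ≈ 1076

1076


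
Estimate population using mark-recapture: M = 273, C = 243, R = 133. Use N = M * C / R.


N = M * C / R = 273 * 243 / 133 = 66339 / 133 = 498.79 ≈ 499

499 individuals


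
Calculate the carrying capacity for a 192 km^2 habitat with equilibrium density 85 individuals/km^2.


K = 85 * 192 = 16320 individuals

16320 individuals


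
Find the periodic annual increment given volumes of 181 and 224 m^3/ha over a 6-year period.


PAI = (V2 - V1) / period = (224 - 181) / 6 = 43 / 6 = 7.1667 ≈ 7.17 m^3/ha/yr

7.17 m^3/ha/yr


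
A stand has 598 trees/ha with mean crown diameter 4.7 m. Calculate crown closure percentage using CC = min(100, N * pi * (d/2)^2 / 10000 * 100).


(d/2)^2 = (4.7/2)^2 = 2.35^2 = 5.5225
Crown area = 3.141593 * 5.5225 = 17.3494 m^2
N * area / 10000 * 100 = 598 * 17.3494 / 10000 * 100 = 103.749
CC = min(100, 103.749) = 100%

100%


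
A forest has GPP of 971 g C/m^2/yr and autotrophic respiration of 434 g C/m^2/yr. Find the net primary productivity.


NPP = GPP - Ra = 971 - 434 = 537 g C/m^2/yr

537 g C/m^2/yr


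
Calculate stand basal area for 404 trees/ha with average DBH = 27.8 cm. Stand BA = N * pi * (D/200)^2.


(D/200)^2 = (27.8/200)^2 = 0.139^2 = 0.019321
Individual BA = 3.141593 * 0.019321 = 0.0606987 m^2
Stand BA = 404 * 0.0606987 = 24.5223 ≈ 24.52 m^2/ha

24.52 m^2/ha


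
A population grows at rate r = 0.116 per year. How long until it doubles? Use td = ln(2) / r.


td = ln(2) / 0.116 = 0.693147 / 0.116 = 5.97541 ≈ 6.0 years

6.0 years


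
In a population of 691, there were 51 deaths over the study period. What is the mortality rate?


Mortality rate = 51 / 691 = 0.073806 ≈ 0.0738

0.0738


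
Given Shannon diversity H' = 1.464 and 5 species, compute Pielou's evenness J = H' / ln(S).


ln(5) = 1.60944
J = H' / ln(S) = 1.464 / 1.60944 = 0.909633 ≈ 0.9096

0.9096


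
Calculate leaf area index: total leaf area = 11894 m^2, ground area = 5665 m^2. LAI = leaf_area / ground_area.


LAI = 11894 / 5665 = 2.0996 ≈ 2.10

2.10


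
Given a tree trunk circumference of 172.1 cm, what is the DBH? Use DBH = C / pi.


DBH = C / pi = 172.1 / 3.141593 = 54.7811 ≈ 54.78 cm

54.78 cm


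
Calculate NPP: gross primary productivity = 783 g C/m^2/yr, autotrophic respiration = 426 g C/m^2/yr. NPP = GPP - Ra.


NPP = GPP - Ra = 783 - 426 = 357 g C/m^2/yr

357 g C/m^2/yr


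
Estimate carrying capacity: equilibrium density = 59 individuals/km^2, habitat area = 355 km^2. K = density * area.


K = 59 * 355 = 20945 individuals

20945 individuals


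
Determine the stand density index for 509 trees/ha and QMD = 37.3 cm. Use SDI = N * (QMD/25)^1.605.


QMD/25 = 37.3/25 = 1.492
(1.492)^1.605 = exp(1.605 * ln(1.492)) = exp(1.605 * 0.400118) = exp(0.642189) = 1.90064
SDI = 509 * 1.90064 = 967.426 ≈ 967

967


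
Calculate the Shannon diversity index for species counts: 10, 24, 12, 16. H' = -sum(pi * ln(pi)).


Total N = 10 + 24 + 12 + 16 = 62
Per-species terms:
  p = 10/62 = 0.161290; ln(p) = -1.824551; p*ln(p) = 0.161290 * (-1.824551) = -0.294282
  p = 24/62 = 0.387097; ln(p) = -0.949080; p*ln(p) = 0.387097 * (-0.949080) = -0.367386
  p = 12/62 = 0.193548; ln(p) = -1.642230; p*ln(p) = 0.193548 * (-1.642230) = -0.317850
  p = 16/62 = 0.258065; ln(p) = -1.354544; p*ln(p) = 0.258065 * (-1.354544) = -0.349560
sum(p*ln(p)) = (-0.294282) + (-0.367386) + (-0.317850) + (-0.349560) = -1.329078
H' = -(-1.329078) = 1.329078 ≈ 1.3291

1.3291


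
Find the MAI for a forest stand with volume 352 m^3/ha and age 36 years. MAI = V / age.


MAI = 352 / 36 = 9.7778 ≈ 9.78 m^3/ha/yr

9.78 m^3/ha/yr


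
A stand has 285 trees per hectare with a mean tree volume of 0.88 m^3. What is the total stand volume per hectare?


V_stand = 285 * 0.88 = 250.8 m^3/ha

250.8 m^3/ha


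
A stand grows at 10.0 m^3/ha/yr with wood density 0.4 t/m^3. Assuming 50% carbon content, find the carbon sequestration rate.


C = 10.0 * 0.4 * 0.5 = 2.00 t C/ha/yr

2.00 t C/ha/yr


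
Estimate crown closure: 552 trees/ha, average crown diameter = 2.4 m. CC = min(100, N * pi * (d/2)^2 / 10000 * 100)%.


(d/2)^2 = (2.4/2)^2 = 1.2^2 = 1.44
Crown area = 3.141593 * 1.44 = 4.52389 m^2
N * area / 10000 * 100 = 552 * 4.52389 / 10000 * 100 = 24.9719
CC = min(100, 24.9719) = 24.9719 ≈ 25.0%

25.0%


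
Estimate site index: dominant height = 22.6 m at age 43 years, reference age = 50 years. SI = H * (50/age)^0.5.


50/43 = 1.16279
(1.16279)^0.5 = 1.07833
SI = 22.6 * 1.07833 = 24.3703 ≈ 24.4 m

24.4 m


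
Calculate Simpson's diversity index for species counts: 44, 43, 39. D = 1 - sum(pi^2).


Total N = 44 + 43 + 39 = 126
Per-species terms:
  p = 44/126 = 0.349206; p^2 = 0.349206^2 = 0.121945
  p = 43/126 = 0.341270; p^2 = 0.341270^2 = 0.116465
  p = 39/126 = 0.309524; p^2 = 0.309524^2 = 0.095805
sum(p^2) = 0.121945 + 0.116465 + 0.095805 = 0.334215
D = 1 - 0.334215 = 0.665785 ≈ 0.6658

0.6658


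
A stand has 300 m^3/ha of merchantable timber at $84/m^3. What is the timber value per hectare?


Value = 300 * 84 = $25200/ha

$25200/ha


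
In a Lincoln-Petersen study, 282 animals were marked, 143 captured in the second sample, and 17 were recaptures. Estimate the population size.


N = M * C / R = 282 * 143 / 17 = 40326 / 17 = 2372.12 ≈ 2372

2372 individuals


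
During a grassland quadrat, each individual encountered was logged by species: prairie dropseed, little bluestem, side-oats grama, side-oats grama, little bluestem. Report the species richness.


Total individuals logged = 5
Distinct species (count of individuals): prairie dropseed (1), little bluestem (2), side-oats grama (2)
Species richness = number of distinct species = 3

3


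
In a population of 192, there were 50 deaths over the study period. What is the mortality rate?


Mortality rate = 50 / 192 = 0.260417 ≈ 0.2604

0.2604


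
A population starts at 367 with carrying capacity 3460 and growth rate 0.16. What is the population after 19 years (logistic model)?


(K - N0)/N0 = (3460 - 367)/367 = 3093/367 = 8.42779
r*t = 0.16 * 19 = 3.04; exp(-3.04) = 0.0478349
8.42779 * 0.0478349 = 0.403142
1 + 0.403142 = 1.40314
N = 3460 / 1.40314 = 2465.90 ≈ 2466

2466


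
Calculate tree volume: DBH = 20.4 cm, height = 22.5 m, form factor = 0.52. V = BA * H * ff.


(D/200)^2 = (20.4/200)^2 = 0.102^2 = 0.010404
BA = 3.141593 * 0.010404 = 0.0326851 m^2
V = 0.0326851 * 22.5 * 0.52 = 0.382416 ≈ 0.382 m^3

0.382 m^3


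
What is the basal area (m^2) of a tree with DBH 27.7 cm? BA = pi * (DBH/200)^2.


D/200 = 27.7/200 = 0.1385 m
(D/200)^2 = 0.1385^2 = 0.01918225
BA = 3.141593 * 0.01918225 = 0.0602628 ≈ 0.0603 m^2

0.0603 m^2


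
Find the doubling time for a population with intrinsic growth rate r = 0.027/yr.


td = ln(2) / 0.027 = 0.693147 / 0.027 = 25.6721 ≈ 25.7 years

25.7 years


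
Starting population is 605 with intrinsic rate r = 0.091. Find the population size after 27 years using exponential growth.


r*t = 0.091 * 27 = 2.457
exp(2.457) = 11.6697
N = 605 * 11.6697 = 7060.17 ≈ 7060

7060


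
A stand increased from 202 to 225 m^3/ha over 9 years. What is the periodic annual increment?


PAI = (V2 - V1) / period = (225 - 202) / 9 = 23 / 9 = 2.5556 ≈ 2.56 m^3/ha/yr

2.56 m^3/ha/yr


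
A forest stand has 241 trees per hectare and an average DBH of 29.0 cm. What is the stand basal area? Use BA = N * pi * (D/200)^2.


(D/200)^2 = (29.0/200)^2 = 0.145^2 = 0.021025
Individual BA = 3.141593 * 0.021025 = 0.0660520 m^2
Stand BA = 241 * 0.0660520 = 15.9185 ≈ 15.92 m^2/ha

15.92 m^2/ha


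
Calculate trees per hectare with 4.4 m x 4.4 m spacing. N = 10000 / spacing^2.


N = 10000 / 4.4^2 = 10000 / 19.36 = 516.529 ≈ 517 trees/ha

517 trees/ha


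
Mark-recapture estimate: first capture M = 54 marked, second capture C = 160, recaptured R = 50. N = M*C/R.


N = M * C / R = 54 * 160 / 50 = 8640 / 50 = 172.80 ≈ 173

173 individuals


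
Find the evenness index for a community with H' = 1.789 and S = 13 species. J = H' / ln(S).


ln(13) = 2.56495
J = H' / ln(S) = 1.789 / 2.56495 = 0.697479 ≈ 0.6975

0.6975


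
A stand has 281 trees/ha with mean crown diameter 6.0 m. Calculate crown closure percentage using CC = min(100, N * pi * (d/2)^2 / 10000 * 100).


(d/2)^2 = (6.0/2)^2 = 3^2 = 9
Crown area = 3.141593 * 9 = 28.2743 m^2
N * area / 10000 * 100 = 281 * 28.2743 / 10000 * 100 = 79.4508
CC = min(100, 79.4508) = 79.4508 ≈ 79.5%

79.5%


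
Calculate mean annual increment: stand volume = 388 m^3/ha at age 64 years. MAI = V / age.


MAI = 388 / 64 = 6.0625 ≈ 6.06 m^3/ha/yr

6.06 m^3/ha/yr


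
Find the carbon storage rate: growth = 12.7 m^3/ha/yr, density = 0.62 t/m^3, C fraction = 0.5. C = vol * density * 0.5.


C = 12.7 * 0.62 * 0.5 = 3.937 ≈ 3.94 t C/ha/yr

3.94 t C/ha/yr


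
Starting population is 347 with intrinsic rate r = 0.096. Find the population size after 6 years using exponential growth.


r*t = 0.096 * 6 = 0.576
exp(0.576) = 1.77891
N = 347 * 1.77891 = 617.282 ≈ 617

617


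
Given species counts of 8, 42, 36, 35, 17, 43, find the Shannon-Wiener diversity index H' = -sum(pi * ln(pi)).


Total N = 8 + 42 + 36 + 35 + 17 + 43 = 181
Per-species terms:
  p = 8/181 = 0.044199; ln(p) = -3.119053; p*ln(p) = 0.044199 * (-3.119053) = -0.137859
  p = 42/181 = 0.232044; ln(p) = -1.460828; p*ln(p) = 0.232044 * (-1.460828) = -0.338976
  p = 36/181 = 0.198895; ln(p) = -1.614978; p*ln(p) = 0.198895 * (-1.614978) = -0.321211
  p = 35/181 = 0.193370; ln(p) = -1.643150; p*ln(p) = 0.193370 * (-1.643150) = -0.317736
  p = 17/181 = 0.093923; ln(p) = -2.365280; p*ln(p) = 0.093923 * (-2.365280) = -0.222154
  p = 43/181 = 0.237569; ln(p) = -1.437297; p*ln(p) = 0.237569 * (-1.437297) = -0.341457
sum(p*ln(p)) = (-0.137859) + (-0.338976) + (-0.321211) + (-0.317736) + (-0.222154) + (-0.341457) = -1.679393
H' = -(-1.679393) = 1.679393 ≈ 1.6794

1.6794


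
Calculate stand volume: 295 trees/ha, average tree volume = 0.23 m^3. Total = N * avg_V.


V_stand = 295 * 0.23 = 67.85 ≈ 67.9 m^3/ha

67.9 m^3/ha


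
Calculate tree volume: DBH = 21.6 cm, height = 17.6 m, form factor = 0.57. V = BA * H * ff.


(D/200)^2 = (21.6/200)^2 = 0.108^2 = 0.011664
BA = 3.141593 * 0.011664 = 0.0366435 m^2
V = 0.0366435 * 17.6 * 0.57 = 0.367608 ≈ 0.368 m^3

0.368 m^3


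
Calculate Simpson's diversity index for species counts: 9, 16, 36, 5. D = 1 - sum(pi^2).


Total N = 9 + 16 + 36 + 5 = 66
Per-species terms:
  p = 9/66 = 0.136364; p^2 = 0.136364^2 = 0.018595
  p = 16/66 = 0.242424; p^2 = 0.242424^2 = 0.058769
  p = 36/66 = 0.545455; p^2 = 0.545455^2 = 0.297521
  p = 5/66 = 0.075758; p^2 = 0.075758^2 = 0.005739
sum(p^2) = 0.018595 + 0.058769 + 0.297521 + 0.005739 = 0.380624
D = 1 - 0.380624 = 0.619376 ≈ 0.6194

0.6194


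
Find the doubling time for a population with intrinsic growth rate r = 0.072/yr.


td = ln(2) / 0.072 = 0.693147 / 0.072 = 9.62704 ≈ 9.6 years

9.6 years


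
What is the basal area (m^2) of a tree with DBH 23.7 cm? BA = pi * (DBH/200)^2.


D/200 = 23.7/200 = 0.1185 m
(D/200)^2 = 0.1185^2 = 0.01404225
BA = 3.141593 * 0.01404225 = 0.0441150 ≈ 0.0441 m^2

0.0441 m^2


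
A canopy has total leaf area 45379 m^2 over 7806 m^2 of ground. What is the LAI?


LAI = 45379 / 7806 = 5.8133 ≈ 5.81

5.81


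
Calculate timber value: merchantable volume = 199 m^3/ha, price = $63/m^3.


Value = 199 * 63 = $12537/ha

$12537/ha


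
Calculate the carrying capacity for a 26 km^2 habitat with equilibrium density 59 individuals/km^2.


K = 59 * 26 = 1534 individuals

1534 individuals


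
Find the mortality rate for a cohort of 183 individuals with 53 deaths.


Mortality rate = 53 / 183 = 0.289617 ≈ 0.2896

0.2896


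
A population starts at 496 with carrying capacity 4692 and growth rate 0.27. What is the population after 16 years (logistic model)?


(K - N0)/N0 = (4692 - 496)/496 = 4196/496 = 8.45968
r*t = 0.27 * 16 = 4.32; exp(-4.32) = 0.0132999
8.45968 * 0.0132999 = 0.112513
1 + 0.112513 = 1.11251
N = 4692 / 1.11251 = 4217.49 ≈ 4217

4217


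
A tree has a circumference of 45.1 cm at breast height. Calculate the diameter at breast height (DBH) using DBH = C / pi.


DBH = C / pi = 45.1 / 3.141593 = 14.3558 ≈ 14.36 cm

14.36 cm


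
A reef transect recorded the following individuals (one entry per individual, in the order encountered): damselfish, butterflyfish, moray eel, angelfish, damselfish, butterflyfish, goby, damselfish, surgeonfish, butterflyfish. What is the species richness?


Total individuals logged = 10
Distinct species (count of individuals): damselfish (3), butterflyfish (3), moray eel (1), angelfish (1), goby (1), surgeonfish (1)
Species richness = number of distinct species = 6

6


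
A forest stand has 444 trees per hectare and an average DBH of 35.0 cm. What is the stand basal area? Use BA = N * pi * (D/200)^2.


(D/200)^2 = (35.0/200)^2 = 0.175^2 = 0.030625
Individual BA = 3.141593 * 0.030625 = 0.0962113 m^2
Stand BA = 444 * 0.0962113 = 42.7178 ≈ 42.72 m^2/ha

42.72 m^2/ha


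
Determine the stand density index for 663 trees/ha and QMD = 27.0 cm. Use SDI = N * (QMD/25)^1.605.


QMD/25 = 27.0/25 = 1.08
(1.08)^1.605 = exp(1.605 * ln(1.08)) = exp(1.605 * 0.0769610) = exp(0.123522) = 1.13147
SDI = 663 * 1.13147 = 750.165 ≈ 750

750


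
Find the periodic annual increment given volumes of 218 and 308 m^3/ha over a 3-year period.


PAI = (V2 - V1) / period = (308 - 218) / 3 = 90 / 3 = 30.00 m^3/ha/yr

30.00 m^3/ha/yr


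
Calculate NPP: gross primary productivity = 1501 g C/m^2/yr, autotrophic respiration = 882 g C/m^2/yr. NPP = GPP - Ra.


NPP = GPP - Ra = 1501 - 882 = 619 g C/m^2/yr

619 g C/m^2/yr


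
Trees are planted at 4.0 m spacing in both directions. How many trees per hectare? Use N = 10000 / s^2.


N = 10000 / 4.0^2 = 10000 / 16 = 625.000 ≈ 625 trees/ha

625 trees/ha


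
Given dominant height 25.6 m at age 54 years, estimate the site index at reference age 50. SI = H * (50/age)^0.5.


50/54 = 0.925926
(0.925926)^0.5 = 0.962250
SI = 25.6 * 0.962250 = 24.6336 ≈ 24.6 m

24.6 m


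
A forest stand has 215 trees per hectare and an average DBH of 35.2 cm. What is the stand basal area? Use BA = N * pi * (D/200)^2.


(D/200)^2 = (35.2/200)^2 = 0.176^2 = 0.030976
Individual BA = 3.141593 * 0.030976 = 0.0973140 m^2
Stand BA = 215 * 0.0973140 = 20.9225 ≈ 20.92 m^2/ha

20.92 m^2/ha


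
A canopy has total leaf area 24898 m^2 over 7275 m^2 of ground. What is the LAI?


LAI = 24898 / 7275 = 3.4224 ≈ 3.42

3.42


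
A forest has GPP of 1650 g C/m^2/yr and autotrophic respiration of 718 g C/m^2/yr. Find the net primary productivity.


NPP = GPP - Ra = 1650 - 718 = 932 g C/m^2/yr

932 g C/m^2/yr


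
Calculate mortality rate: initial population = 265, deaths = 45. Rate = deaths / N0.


Mortality rate = 45 / 265 = 0.169811 ≈ 0.1698

0.1698


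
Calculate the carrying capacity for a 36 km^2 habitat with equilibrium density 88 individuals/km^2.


K = 88 * 36 = 3168 individuals

3168 individuals


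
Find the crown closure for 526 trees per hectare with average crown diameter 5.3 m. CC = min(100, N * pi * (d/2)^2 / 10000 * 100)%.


(d/2)^2 = (5.3/2)^2 = 2.65^2 = 7.0225
Crown area = 3.141593 * 7.0225 = 22.0618 m^2
N * area / 10000 * 100 = 526 * 22.0618 / 10000 * 100 = 116.045
CC = min(100, 116.045) = 100%

100%


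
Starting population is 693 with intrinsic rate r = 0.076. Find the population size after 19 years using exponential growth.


r*t = 0.076 * 19 = 1.444
exp(1.444) = 4.23761
N = 693 * 4.23761 = 2936.66 ≈ 2937

2937


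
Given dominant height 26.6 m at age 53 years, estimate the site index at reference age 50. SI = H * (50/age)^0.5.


50/53 = 0.943396
(0.943396)^0.5 = 0.971286
SI = 26.6 * 0.971286 = 25.8362 ≈ 25.8 m

25.8 m


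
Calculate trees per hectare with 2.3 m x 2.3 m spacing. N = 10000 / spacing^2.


N = 10000 / 2.3^2 = 10000 / 5.29 = 1890.36 ≈ 1890 trees/ha

1890 trees/ha


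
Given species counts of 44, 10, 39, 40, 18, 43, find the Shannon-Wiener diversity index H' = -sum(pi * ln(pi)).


Total N = 44 + 10 + 39 + 40 + 18 + 43 = 194
Per-species terms:
  p = 44/194 = 0.226804; ln(p) = -1.483669; p*ln(p) = 0.226804 * (-1.483669) = -0.336502
  p = 10/194 = 0.051546; ln(p) = -2.965281; p*ln(p) = 0.051546 * (-2.965281) = -0.152848
  p = 39/194 = 0.201031; ln(p) = -1.604296; p*ln(p) = 0.201031 * (-1.604296) = -0.322513
  p = 40/194 = 0.206186; ln(p) = -1.578977; p*ln(p) = 0.206186 * (-1.578977) = -0.325563
  p = 18/194 = 0.092784; ln(p) = -2.377481; p*ln(p) = 0.092784 * (-2.377481) = -0.220592
  p = 43/194 = 0.221649; ln(p) = -1.506660; p*ln(p) = 0.221649 * (-1.506660) = -0.333950
sum(p*ln(p)) = (-0.336502) + (-0.152848) + (-0.322513) + (-0.325563) + (-0.220592) + (-0.333950) = -1.691968
H' = -(-1.691968) = 1.691968 ≈ 1.6920

1.6920


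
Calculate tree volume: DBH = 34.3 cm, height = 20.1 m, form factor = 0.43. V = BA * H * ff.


(D/200)^2 = (34.3/200)^2 = 0.1715^2 = 0.02941225
BA = 3.141593 * 0.02941225 = 0.0924013 m^2
V = 0.0924013 * 20.1 * 0.43 = 0.798624 ≈ 0.799 m^3

0.799 m^3


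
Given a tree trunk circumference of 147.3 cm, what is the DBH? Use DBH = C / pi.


DBH = C / pi = 147.3 / 3.141593 = 46.8870 ≈ 46.89 cm

46.89 cm


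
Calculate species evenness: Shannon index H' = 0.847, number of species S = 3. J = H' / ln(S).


ln(3) = 1.09861
J = H' / ln(S) = 0.847 / 1.09861 = 0.770974 ≈ 0.7710

0.7710


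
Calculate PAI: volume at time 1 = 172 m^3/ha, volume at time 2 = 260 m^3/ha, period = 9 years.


PAI = (V2 - V1) / period = (260 - 172) / 9 = 88 / 9 = 9.7778 ≈ 9.78 m^3/ha/yr

9.78 m^3/ha/yr


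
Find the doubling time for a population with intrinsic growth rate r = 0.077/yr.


td = ln(2) / 0.077 = 0.693147 / 0.077 = 9.00191 ≈ 9.0 years

9.0 years


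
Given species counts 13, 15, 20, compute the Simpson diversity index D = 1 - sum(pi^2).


Total N = 13 + 15 + 20 = 48
Per-species terms:
  p = 13/48 = 0.270833; p^2 = 0.270833^2 = 0.073351
  p = 15/48 = 0.312500; p^2 = 0.312500^2 = 0.097656
  p = 20/48 = 0.416667; p^2 = 0.416667^2 = 0.173611
sum(p^2) = 0.073351 + 0.097656 + 0.173611 = 0.344618
D = 1 - 0.344618 = 0.655382 ≈ 0.6554

0.6554


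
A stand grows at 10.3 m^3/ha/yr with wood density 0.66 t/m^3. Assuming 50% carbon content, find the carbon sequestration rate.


C = 10.3 * 0.66 * 0.5 = 3.399 ≈ 3.40 t C/ha/yr

3.40 t C/ha/yr


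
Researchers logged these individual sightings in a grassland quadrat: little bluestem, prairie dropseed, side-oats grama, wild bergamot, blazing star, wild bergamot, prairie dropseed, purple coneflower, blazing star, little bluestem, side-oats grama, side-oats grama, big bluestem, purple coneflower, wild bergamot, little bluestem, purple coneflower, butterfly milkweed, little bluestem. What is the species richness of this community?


Total individuals logged = 19
Distinct species (count of individuals): little bluestem (4), prairie dropseed (2), side-oats grama (3), wild bergamot (3), blazing star (2), purple coneflower (3), big bluestem (1), butterfly milkweed (1)
Species richness = number of distinct species = 8

8


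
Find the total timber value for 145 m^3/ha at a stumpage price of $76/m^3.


Value = 145 * 76 = $11020/ha

$11020/ha


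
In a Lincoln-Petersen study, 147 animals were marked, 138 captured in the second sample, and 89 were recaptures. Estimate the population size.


N = M * C / R = 147 * 138 / 89 = 20286 / 89 = 227.93 ≈ 228

228 individuals


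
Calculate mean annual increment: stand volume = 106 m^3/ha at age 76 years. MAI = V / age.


MAI = 106 / 76 = 1.3947 ≈ 1.39 m^3/ha/yr

1.39 m^3/ha/yr


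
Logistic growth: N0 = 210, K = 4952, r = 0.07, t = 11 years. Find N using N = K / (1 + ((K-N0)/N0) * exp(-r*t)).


(K - N0)/N0 = (4952 - 210)/210 = 4742/210 = 22.5810
r*t = 0.07 * 11 = 0.77; exp(-0.77) = 0.463013
22.5810 * 0.463013 = 10.4553
1 + 10.4553 = 11.4553
N = 4952 / 11.4553 = 432.289 ≈ 432

432


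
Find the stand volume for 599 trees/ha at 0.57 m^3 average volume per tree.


V_stand = 599 * 0.57 = 341.43 ≈ 341.4 m^3/ha

341.4 m^3/ha


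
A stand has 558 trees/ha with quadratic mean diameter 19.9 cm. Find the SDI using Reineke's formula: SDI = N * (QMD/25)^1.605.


QMD/25 = 19.9/25 = 0.796
(0.796)^1.605 = exp(1.605 * ln(0.796)) = exp(1.605 * (-0.228156)) = exp(-0.366190) = 0.693371
SDI = 558 * 0.693371 = 386.901 ≈ 387

387


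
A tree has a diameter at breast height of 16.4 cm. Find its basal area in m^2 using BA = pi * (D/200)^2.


D/200 = 16.4/200 = 0.082 m
(D/200)^2 = 0.082^2 = 0.006724
BA = 3.141593 * 0.006724 = 0.0211241 ≈ 0.0211 m^2

0.0211 m^2


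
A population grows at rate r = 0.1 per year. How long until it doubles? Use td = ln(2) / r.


td = ln(2) / 0.1 = 0.693147 / 0.1 = 6.93147 ≈ 6.9 years

6.9 years


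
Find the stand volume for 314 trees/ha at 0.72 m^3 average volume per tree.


V_stand = 314 * 0.72 = 226.08 ≈ 226.1 m^3/ha

226.1 m^3/ha


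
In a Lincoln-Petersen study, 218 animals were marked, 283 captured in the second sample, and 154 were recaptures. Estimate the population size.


N = M * C / R = 218 * 283 / 154 = 61694 / 154 = 400.61 ≈ 401

401 individuals


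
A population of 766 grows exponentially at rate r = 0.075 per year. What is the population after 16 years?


r*t = 0.075 * 16 = 1.2
exp(1.2) = 3.32012
N = 766 * 3.32012 = 2543.21 ≈ 2543

2543
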